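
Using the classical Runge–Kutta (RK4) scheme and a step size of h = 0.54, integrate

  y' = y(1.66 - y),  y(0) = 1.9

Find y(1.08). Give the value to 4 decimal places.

1.6967

RK4: k1 = f(s_n, y_n); k2 = f(s_n + h/2, y_n + (h/2)·k1); k3 = f(s_n + h/2, y_n + (h/2)·k2); k4 = f(s_n + h, y_n + h·k3); y_{n+1} = y_n + (h/6)·(k1 + 2k2 + 2k3 + k4).
s=0.000000, y=1.900000:
  k1 = f(0.000000, 1.900000) = -0.456000
  k2 = f(0.270000, 1.776880) = -0.207682
  k3 = f(0.270000, 1.843926) = -0.339146
  k4 = f(0.540000, 1.716861) = -0.097623
  y ← 1.900000 + (0.54/6)·(k1 + 2k2 + 2k3 + k4) = 1.751745
s=0.540000, y=1.751745:
  k1 = f(0.540000, 1.751745) = -0.160714
  k2 = f(0.810000, 1.708352) = -0.082603
  k3 = f(0.810000, 1.729442) = -0.120096
  k4 = f(1.080000, 1.686893) = -0.045366
  y ← 1.751745 + (0.54/6)·(k1 + 2k2 + 2k3 + k4) = 1.696712
y(1.08) ≈ 1.6967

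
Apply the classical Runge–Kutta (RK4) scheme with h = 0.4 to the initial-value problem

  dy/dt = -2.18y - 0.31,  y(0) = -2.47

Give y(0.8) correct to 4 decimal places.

RK4: k1 = f(t_n, y_n); k2 = f(t_n + h/2, y_n + (h/2)·k1); k3 = f(t_n + h/2, y_n + (h/2)·k2); k4 = f(t_n + h, y_n + h·k3); y_{n+1} = y_n + (h/6)·(k1 + 2k2 + 2k3 + k4).
t=0.000000, y=-2.470000:
  k1 = f(0.000000, -2.470000) = 5.074600
  k2 = f(0.200000, -1.455080) = 2.862074
  k3 = f(0.200000, -1.897585) = 3.826736
  k4 = f(0.400000, -0.939306) = 1.737687
  y ← -2.470000 + (0.4/6)·(k1 + 2k2 + 2k3 + k4) = -1.124006
t=0.400000, y=-1.124006:
  k1 = f(0.400000, -1.124006) = 2.140334
  k2 = f(0.600000, -0.695940) = 1.207148
  k3 = f(0.600000, -0.882577) = 1.614017
  k4 = f(0.800000, -0.478399) = 0.732911
  y ← -1.124006 + (0.4/6)·(k1 + 2k2 + 2k3 + k4) = -0.556301
y(0.8) ≈ -0.5563

-0.5563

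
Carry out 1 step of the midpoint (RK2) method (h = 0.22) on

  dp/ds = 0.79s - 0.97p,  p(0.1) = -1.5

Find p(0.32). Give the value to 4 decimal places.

-1.1794

Midpoint: k1 = f(s_n, p_n); k2 = f(s_n + h/2, p_n + (h/2)·k1); p_{n+1} = p_n + h·k2.
s=0.100000, p=-1.500000:
  k1 = f(0.100000, -1.500000) = 1.534000
  k2 = f(0.210000, -1.331260) = 1.457222
  p ← -1.500000 + 0.22·1.457222 = -1.179411
p(0.32) ≈ -1.1794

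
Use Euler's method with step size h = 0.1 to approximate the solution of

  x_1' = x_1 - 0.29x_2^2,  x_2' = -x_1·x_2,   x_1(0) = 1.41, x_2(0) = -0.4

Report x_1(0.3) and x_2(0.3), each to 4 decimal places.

Euler on (x_1,x_2): x_1_{n+1} = x_1_n + h·x_1', x_2_{n+1} = x_2_n + h·x_2'.
0.000000: (1.410000, -0.400000); f=(1.363600, 0.564000) → (1.546360, -0.343600)
0.100000: (1.546360, -0.343600); f=(1.512122, 0.531329) → (1.697572, -0.290467)
0.200000: (1.697572, -0.290467); f=(1.673105, 0.493089) → (1.864883, -0.241158)
(x_1(0.3), x_2(0.3)) ≈ (1.8649, -0.2412)

1.8649, -0.2412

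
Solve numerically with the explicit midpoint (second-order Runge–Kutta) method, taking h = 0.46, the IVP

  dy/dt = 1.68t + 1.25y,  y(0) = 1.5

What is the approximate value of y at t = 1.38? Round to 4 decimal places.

Midpoint: k1 = f(t_n, y_n); k2 = f(t_n + h/2, y_n + (h/2)·k1); y_{n+1} = y_n + h·k2.
t=0.000000, y=1.500000:
  k1 = f(0.000000, 1.500000) = 1.875000
  k2 = f(0.230000, 1.931250) = 2.800463
  y ← 1.500000 + 0.46·2.800463 = 2.788213
t=0.460000, y=2.788213:
  k1 = f(0.460000, 2.788213) = 4.258066
  k2 = f(0.690000, 3.767568) = 5.868660
  y ← 2.788213 + 0.46·5.868660 = 5.487796
t=0.920000, y=5.487796:
  k1 = f(0.920000, 5.487796) = 8.405345
  k2 = f(1.150000, 7.421026) = 11.208282
  y ← 5.487796 + 0.46·11.208282 = 10.643606
y(1.38) ≈ 10.6436

10.6436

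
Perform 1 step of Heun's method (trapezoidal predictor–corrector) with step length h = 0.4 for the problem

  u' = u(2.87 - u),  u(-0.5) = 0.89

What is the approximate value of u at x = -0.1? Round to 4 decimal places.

Heun: k1 = f(x_n, u_n); k2 = f(x_n + h, u_n + h·k1); u_{n+1} = u_n + (h/2)·(k1 + k2).
x=-0.500000, u=0.890000:
  k1 = f(-0.500000, 0.890000) = 1.762200
  k2 = f(-0.100000, 1.594880) = 2.033663
  u ← 0.890000 + (0.4/2)·(1.762200 + 2.033663) = 1.649173
u(-0.1) ≈ 1.6492

1.6492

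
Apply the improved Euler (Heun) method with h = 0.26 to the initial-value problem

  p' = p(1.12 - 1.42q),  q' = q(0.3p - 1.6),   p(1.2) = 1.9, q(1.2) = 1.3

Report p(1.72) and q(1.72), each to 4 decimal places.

Heun on (p,q): k1 = f(x_n, state_n); k2 = f(x_n + h, state_n + h·k1); state_{n+1} = state_n + (h/2)·(k1 + k2).
1.200000: (1.900000, 1.300000)
  k1 = (-1.379400, -1.339000)
  predictor → (1.541356, 0.951860)
  k2 = (-0.357042, -1.082829)
  → (1.674263, 0.985162)
1.460000: (1.674263, 0.985162)
  k1 = (-0.467003, -1.081433)
  predictor → (1.552842, 0.703989)
  k2 = (0.186861, -0.798428)
  → (1.637844, 0.740780)
(p(1.72), q(1.72)) ≈ (1.6378, 0.7408)

1.6378, 0.7408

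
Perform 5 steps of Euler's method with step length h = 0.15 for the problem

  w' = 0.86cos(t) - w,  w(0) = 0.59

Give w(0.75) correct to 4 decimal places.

0.7017

Euler: w_{n+1} = w_n + h·f(t_n, w_n).
t=0.000000, w=0.590000: f=0.270000 → w ← 0.590000 + 0.15·0.270000 = 0.630500
t=0.150000, w=0.630500: f=0.219843 → w ← 0.630500 + 0.15·0.219843 = 0.663476
t=0.300000, w=0.663476: f=0.158113 → w ← 0.663476 + 0.15·0.158113 = 0.687193
t=0.450000, w=0.687193: f=0.087191 → w ← 0.687193 + 0.15·0.087191 = 0.700272
t=0.600000, w=0.700272: f=0.009517 → w ← 0.700272 + 0.15·0.009517 = 0.701700
w(0.75) ≈ 0.7017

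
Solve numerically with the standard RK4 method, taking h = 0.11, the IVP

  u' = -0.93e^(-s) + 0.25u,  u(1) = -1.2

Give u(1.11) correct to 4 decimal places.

RK4: k1 = f(s_n, u_n); k2 = f(s_n + h/2, u_n + (h/2)·k1); k3 = f(s_n + h/2, u_n + (h/2)·k2); k4 = f(s_n + h, u_n + h·k3); u_{n+1} = u_n + (h/6)·(k1 + 2k2 + 2k3 + k4).
s=1.000000, u=-1.200000:
  k1 = f(1.000000, -1.200000) = -0.642128
  k2 = f(1.055000, -1.235317) = -0.632648
  k3 = f(1.055000, -1.234796) = -0.632518
  k4 = f(1.110000, -1.269577) = -0.623884
  u ← -1.200000 + (0.11/6)·(k1 + 2k2 + 2k3 + k4) = -1.269600
u(1.11) ≈ -1.2696

-1.2696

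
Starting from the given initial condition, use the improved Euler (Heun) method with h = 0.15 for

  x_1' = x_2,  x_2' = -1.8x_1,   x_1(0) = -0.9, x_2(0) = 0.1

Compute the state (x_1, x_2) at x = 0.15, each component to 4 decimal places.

Heun on (x_1,x_2): k1 = f(x_n, state_n); k2 = f(x_n + h, state_n + h·k1); state_{n+1} = state_n + (h/2)·(k1 + k2).
0.000000: (-0.900000, 0.100000)
  k1 = (0.100000, 1.620000)
  predictor → (-0.885000, 0.343000)
  k2 = (0.343000, 1.593000)
  → (-0.866775, 0.340975)
(x_1(0.15), x_2(0.15)) ≈ (-0.8668, 0.3410)

-0.8668, 0.3410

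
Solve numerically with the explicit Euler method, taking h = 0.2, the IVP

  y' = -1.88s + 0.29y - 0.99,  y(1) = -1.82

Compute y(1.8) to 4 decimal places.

-5.2529

Euler: y_{n+1} = y_n + h·f(s_n, y_n).
s=1.000000, y=-1.820000: f=-3.397800 → y ← -1.820000 + 0.2·(-3.397800) = -2.499560
s=1.200000, y=-2.499560: f=-3.970872 → y ← -2.499560 + 0.2·(-3.970872) = -3.293734
s=1.400000, y=-3.293734: f=-4.577183 → y ← -3.293734 + 0.2·(-4.577183) = -4.209171
s=1.600000, y=-4.209171: f=-5.218660 → y ← -4.209171 + 0.2·(-5.218660) = -5.252903
y(1.8) ≈ -5.2529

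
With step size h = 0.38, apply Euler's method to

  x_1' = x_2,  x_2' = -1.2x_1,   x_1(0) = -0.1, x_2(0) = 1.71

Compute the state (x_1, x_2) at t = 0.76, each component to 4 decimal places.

1.2169, 1.5049

Euler on (x_1,x_2): x_1_{n+1} = x_1_n + h·x_1', x_2_{n+1} = x_2_n + h·x_2'.
0.000000: (-0.100000, 1.710000); f=(1.710000, 0.120000) → (0.549800, 1.755600)
0.380000: (0.549800, 1.755600); f=(1.755600, -0.659760) → (1.216928, 1.504891)
(x_1(0.76), x_2(0.76)) ≈ (1.2169, 1.5049)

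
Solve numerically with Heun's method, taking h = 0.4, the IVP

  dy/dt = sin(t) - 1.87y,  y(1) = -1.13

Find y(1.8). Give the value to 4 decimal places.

Heun: k1 = f(t_n, y_n); k2 = f(t_n + h, y_n + h·k1); y_{n+1} = y_n + (h/2)·(k1 + k2).
t=1.000000, y=-1.130000:
  k1 = f(1.000000, -1.130000) = 2.954571
  k2 = f(1.400000, 0.051828) = 0.888531
  y ← -1.130000 + (0.4/2)·(2.954571 + 0.888531) = -0.361380
t=1.400000, y=-0.361380:
  k1 = f(1.400000, -0.361380) = 1.661230
  k2 = f(1.800000, 0.303112) = 0.407028
  y ← -0.361380 + (0.4/2)·(1.661230 + 0.407028) = 0.052272
y(1.8) ≈ 0.0523

0.0523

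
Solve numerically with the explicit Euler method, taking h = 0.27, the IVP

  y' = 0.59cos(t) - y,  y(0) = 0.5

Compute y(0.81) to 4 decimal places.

Euler: y_{n+1} = y_n + h·f(t_n, y_n).
t=0.000000, y=0.500000: f=0.090000 → y ← 0.500000 + 0.27·0.090000 = 0.524300
t=0.270000, y=0.524300: f=0.044325 → y ← 0.524300 + 0.27·0.044325 = 0.536268
t=0.540000, y=0.536268: f=-0.030220 → y ← 0.536268 + 0.27·(-0.030220) = 0.528108
y(0.81) ≈ 0.5281

0.5281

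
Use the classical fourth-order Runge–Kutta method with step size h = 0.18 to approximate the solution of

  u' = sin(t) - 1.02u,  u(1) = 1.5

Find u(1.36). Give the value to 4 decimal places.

RK4: k1 = f(t_n, u_n); k2 = f(t_n + h/2, u_n + (h/2)·k1); k3 = f(t_n + h/2, u_n + (h/2)·k2); k4 = f(t_n + h, u_n + h·k3); u_{n+1} = u_n + (h/6)·(k1 + 2k2 + 2k3 + k4).
t=1.000000, u=1.500000:
  k1 = f(1.000000, 1.500000) = -0.688529
  k2 = f(1.090000, 1.438032) = -0.580166
  k3 = f(1.090000, 1.447785) = -0.590114
  k4 = f(1.180000, 1.393780) = -0.497049
  u ← 1.500000 + (0.18/6)·(k1 + 2k2 + 2k3 + k4) = 1.394216
t=1.180000, u=1.394216:
  k1 = f(1.180000, 1.394216) = -0.497494
  k2 = f(1.270000, 1.349441) = -0.421329
  k3 = f(1.270000, 1.356296) = -0.428321
  k4 = f(1.360000, 1.317118) = -0.365596
  u ← 1.394216 + (0.18/6)·(k1 + 2k2 + 2k3 + k4) = 1.317344
u(1.36) ≈ 1.3173

1.3173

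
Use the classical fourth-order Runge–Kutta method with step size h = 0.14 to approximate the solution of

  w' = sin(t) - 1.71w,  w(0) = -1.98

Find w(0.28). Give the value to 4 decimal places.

RK4: k1 = f(t_n, w_n); k2 = f(t_n + h/2, w_n + (h/2)·k1); k3 = f(t_n + h/2, w_n + (h/2)·k2); k4 = f(t_n + h, w_n + h·k3); w_{n+1} = w_n + (h/6)·(k1 + 2k2 + 2k3 + k4).
t=0.000000, w=-1.980000:
  k1 = f(0.000000, -1.980000) = 3.385800
  k2 = f(0.070000, -1.742994) = 3.050463
  k3 = f(0.070000, -1.766468) = 3.090602
  k4 = f(0.140000, -1.547316) = 2.785453
  w ← -1.980000 + (0.14/6)·(k1 + 2k2 + 2k3 + k4) = -1.549421
t=0.140000, w=-1.549421:
  k1 = f(0.140000, -1.549421) = 2.789053
  k2 = f(0.210000, -1.354187) = 2.524120
  k3 = f(0.210000, -1.372733) = 2.555833
  k4 = f(0.280000, -1.191604) = 2.313999
  w ← -1.549421 + (0.14/6)·(k1 + 2k2 + 2k3 + k4) = -1.193285
w(0.28) ≈ -1.1933

-1.1933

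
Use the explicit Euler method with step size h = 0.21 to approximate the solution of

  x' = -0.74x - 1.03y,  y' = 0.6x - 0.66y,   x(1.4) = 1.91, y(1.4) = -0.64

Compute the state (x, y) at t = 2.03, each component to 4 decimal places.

Euler on (x,y): x_{n+1} = x_n + h·x', y_{n+1} = y_n + h·y'.
1.400000: (1.910000, -0.640000); f=(-0.754200, 1.568400) → (1.751618, -0.310636)
1.610000: (1.751618, -0.310636); f=(-0.976242, 1.255991) → (1.546607, -0.046878)
1.820000: (1.546607, -0.046878); f=(-1.096205, 0.958904) → (1.316404, 0.154492)
(x(2.03), y(2.03)) ≈ (1.3164, 0.1545)

1.3164, 0.1545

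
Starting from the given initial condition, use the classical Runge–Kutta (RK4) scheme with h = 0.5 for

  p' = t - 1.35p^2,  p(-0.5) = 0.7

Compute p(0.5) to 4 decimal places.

0.4172

RK4: k1 = f(t_n, p_n); k2 = f(t_n + h/2, p_n + (h/2)·k1); k3 = f(t_n + h/2, p_n + (h/2)·k2); k4 = f(t_n + h, p_n + h·k3); p_{n+1} = p_n + (h/6)·(k1 + 2k2 + 2k3 + k4).
t=-0.500000, p=0.700000:
  k1 = f(-0.500000, 0.700000) = -1.161500
  k2 = f(-0.250000, 0.409625) = -0.476520
  k3 = f(-0.250000, 0.580870) = -0.705503
  k4 = f(0.000000, 0.347248) = -0.162785
  p ← 0.700000 + (0.5/6)·(k1 + 2k2 + 2k3 + k4) = 0.392639
t=0.000000, p=0.392639:
  k1 = f(0.000000, 0.392639) = -0.208123
  k2 = f(0.250000, 0.340608) = 0.093381
  k3 = f(0.250000, 0.415984) = 0.016392
  k4 = f(0.500000, 0.400835) = 0.283097
  p ← 0.392639 + (0.5/6)·(k1 + 2k2 + 2k3 + k4) = 0.417182
p(0.5) ≈ 0.4172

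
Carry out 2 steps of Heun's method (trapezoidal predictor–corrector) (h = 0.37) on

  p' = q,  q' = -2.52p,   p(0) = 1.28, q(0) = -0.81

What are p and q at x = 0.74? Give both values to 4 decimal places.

Heun on (p,q): k1 = f(x_n, state_n); k2 = f(x_n + h, state_n + h·k1); state_{n+1} = state_n + (h/2)·(k1 + k2).
0.000000: (1.280000, -0.810000)
  k1 = (-0.810000, -3.225600)
  predictor → (0.980300, -2.003472)
  k2 = (-2.003472, -2.470356)
  → (0.759508, -1.863752)
0.370000: (0.759508, -1.863752)
  k1 = (-1.863752, -1.913959)
  predictor → (0.069919, -2.571917)
  k2 = (-2.571917, -0.176197)
  → (-0.061091, -2.250431)
(p(0.74), q(0.74)) ≈ (-0.0611, -2.2504)

-0.0611, -2.2504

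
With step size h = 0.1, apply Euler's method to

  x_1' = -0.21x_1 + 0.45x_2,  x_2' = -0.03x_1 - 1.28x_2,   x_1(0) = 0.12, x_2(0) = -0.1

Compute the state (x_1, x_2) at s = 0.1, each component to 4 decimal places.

Euler on (x_1,x_2): x_1_{n+1} = x_1_n + h·x_1', x_2_{n+1} = x_2_n + h·x_2'.
0.000000: (0.120000, -0.100000); f=(-0.070200, 0.124400) → (0.112980, -0.087560)
(x_1(0.1), x_2(0.1)) ≈ (0.1130, -0.0876)

0.1130, -0.0876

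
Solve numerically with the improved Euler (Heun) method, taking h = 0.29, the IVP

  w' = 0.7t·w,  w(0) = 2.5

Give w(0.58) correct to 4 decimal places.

2.8098

Heun: k1 = f(t_n, w_n); k2 = f(t_n + h, w_n + h·k1); w_{n+1} = w_n + (h/2)·(k1 + k2).
t=0.000000, w=2.500000:
  k1 = f(0.000000, 2.500000) = 0.000000
  k2 = f(0.290000, 2.500000) = 0.507500
  w ← 2.500000 + (0.29/2)·(0.000000 + 0.507500) = 2.573587
t=0.290000, w=2.573587:
  k1 = f(0.290000, 2.573587) = 0.522438
  k2 = f(0.580000, 2.725095) = 1.106388
  w ← 2.573587 + (0.29/2)·(0.522438 + 1.106388) = 2.809767
w(0.58) ≈ 2.8098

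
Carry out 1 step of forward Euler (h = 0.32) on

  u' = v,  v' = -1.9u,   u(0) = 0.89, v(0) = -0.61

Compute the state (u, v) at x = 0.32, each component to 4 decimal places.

Euler on (u,v): u_{n+1} = u_n + h·u', v_{n+1} = v_n + h·v'.
0.000000: (0.890000, -0.610000); f=(-0.610000, -1.691000) → (0.694800, -1.151120)
(u(0.32), v(0.32)) ≈ (0.6948, -1.1511)

0.6948, -1.1511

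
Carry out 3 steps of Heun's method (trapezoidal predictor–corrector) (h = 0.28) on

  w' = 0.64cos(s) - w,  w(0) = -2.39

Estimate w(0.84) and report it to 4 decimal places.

Heun: k1 = f(s_n, w_n); k2 = f(s_n + h, w_n + h·k1); w_{n+1} = w_n + (h/2)·(k1 + k2).
s=0.000000, w=-2.390000:
  k1 = f(0.000000, -2.390000) = 3.030000
  k2 = f(0.280000, -1.541600) = 2.156675
  w ← -2.390000 + (0.28/2)·(3.030000 + 2.156675) = -1.663865
s=0.280000, w=-1.663865:
  k1 = f(0.280000, -1.663865) = 2.278941
  k2 = f(0.560000, -1.025762) = 1.568005
  w ← -1.663865 + (0.28/2)·(2.278941 + 1.568005) = -1.125293
s=0.560000, w=-1.125293:
  k1 = f(0.560000, -1.125293) = 1.667536
  k2 = f(0.840000, -0.658383) = 1.085559
  w ← -1.125293 + (0.28/2)·(1.667536 + 1.085559) = -0.739860
w(0.84) ≈ -0.7399

-0.7399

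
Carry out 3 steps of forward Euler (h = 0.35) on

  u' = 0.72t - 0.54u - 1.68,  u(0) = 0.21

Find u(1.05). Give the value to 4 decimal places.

-1.0917

Euler: u_{n+1} = u_n + h·f(t_n, u_n).
t=0.000000, u=0.210000: f=-1.793400 → u ← 0.210000 + 0.35·(-1.793400) = -0.417690
t=0.350000, u=-0.417690: f=-1.202447 → u ← -0.417690 + 0.35·(-1.202447) = -0.838547
t=0.700000, u=-0.838547: f=-0.723185 → u ← -0.838547 + 0.35·(-0.723185) = -1.091661
u(1.05) ≈ -1.0917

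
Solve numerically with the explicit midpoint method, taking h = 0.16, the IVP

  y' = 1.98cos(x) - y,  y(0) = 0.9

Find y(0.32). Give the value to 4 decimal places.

Midpoint: k1 = f(x_n, y_n); k2 = f(x_n + h/2, y_n + (h/2)·k1); y_{n+1} = y_n + h·k2.
x=0.000000, y=0.900000:
  k1 = f(0.000000, 0.900000) = 1.080000
  k2 = f(0.080000, 0.986400) = 0.987267
  y ← 0.900000 + 0.16·0.987267 = 1.057963
x=0.160000, y=1.057963:
  k1 = f(0.160000, 1.057963) = 0.896747
  k2 = f(0.240000, 1.129703) = 0.793547
  y ← 1.057963 + 0.16·0.793547 = 1.184930
y(0.32) ≈ 1.1849

1.1849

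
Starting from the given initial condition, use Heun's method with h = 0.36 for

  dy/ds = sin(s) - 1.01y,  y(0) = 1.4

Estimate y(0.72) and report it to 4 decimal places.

Heun: k1 = f(s_n, y_n); k2 = f(s_n + h, y_n + h·k1); y_{n+1} = y_n + (h/2)·(k1 + k2).
s=0.000000, y=1.400000:
  k1 = f(0.000000, 1.400000) = -1.414000
  k2 = f(0.360000, 0.890960) = -0.547595
  y ← 1.400000 + (0.36/2)·(-1.414000 + (-0.547595)) = 1.046913
s=0.360000, y=1.046913:
  k1 = f(0.360000, 1.046913) = -0.705108
  k2 = f(0.720000, 0.793074) = -0.141620
  y ← 1.046913 + (0.36/2)·(-0.705108 + (-0.141620)) = 0.894502
y(0.72) ≈ 0.8945

0.8945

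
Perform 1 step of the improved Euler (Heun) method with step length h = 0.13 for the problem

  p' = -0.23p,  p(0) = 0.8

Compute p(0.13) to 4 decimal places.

0.7764

Heun: k1 = f(x_n, p_n); k2 = f(x_n + h, p_n + h·k1); p_{n+1} = p_n + (h/2)·(k1 + k2).
x=0.000000, p=0.800000:
  k1 = f(0.000000, 0.800000) = -0.184000
  k2 = f(0.130000, 0.776080) = -0.178498
  p ← 0.800000 + (0.13/2)·(-0.184000 + (-0.178498)) = 0.776438
p(0.13) ≈ 0.7764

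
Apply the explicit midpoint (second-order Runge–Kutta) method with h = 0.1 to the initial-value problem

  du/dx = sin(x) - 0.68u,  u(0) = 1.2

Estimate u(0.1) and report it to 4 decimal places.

1.1262

Midpoint: k1 = f(x_n, u_n); k2 = f(x_n + h/2, u_n + (h/2)·k1); u_{n+1} = u_n + h·k2.
x=0.000000, u=1.200000:
  k1 = f(0.000000, 1.200000) = -0.816000
  k2 = f(0.050000, 1.159200) = -0.738277
  u ← 1.200000 + 0.1·(-0.738277) = 1.126172
u(0.1) ≈ 1.1262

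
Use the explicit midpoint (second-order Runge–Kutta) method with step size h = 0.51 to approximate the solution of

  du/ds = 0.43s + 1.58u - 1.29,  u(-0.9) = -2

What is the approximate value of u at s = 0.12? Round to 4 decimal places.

-12.5018

Midpoint: k1 = f(s_n, u_n); k2 = f(s_n + h/2, u_n + (h/2)·k1); u_{n+1} = u_n + h·k2.
s=-0.900000, u=-2.000000:
  k1 = f(-0.900000, -2.000000) = -4.837000
  k2 = f(-0.645000, -3.233435) = -6.676177
  u ← -2.000000 + 0.51·(-6.676177) = -5.404850
s=-0.390000, u=-5.404850:
  k1 = f(-0.390000, -5.404850) = -9.997364
  k2 = f(-0.135000, -7.954178) = -13.915651
  u ← -5.404850 + 0.51·(-13.915651) = -12.501833
u(0.12) ≈ -12.5018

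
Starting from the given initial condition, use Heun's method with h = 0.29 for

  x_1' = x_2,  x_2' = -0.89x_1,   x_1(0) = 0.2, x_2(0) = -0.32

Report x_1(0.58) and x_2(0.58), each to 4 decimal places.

Heun on (x_1,x_2): k1 = f(s_n, state_n); k2 = f(s_n + h, state_n + h·k1); state_{n+1} = state_n + (h/2)·(k1 + k2).
0.000000: (0.200000, -0.320000)
  k1 = (-0.320000, -0.178000)
  predictor → (0.107200, -0.371620)
  k2 = (-0.371620, -0.095408)
  → (0.099715, -0.359644)
0.290000: (0.099715, -0.359644)
  k1 = (-0.359644, -0.088746)
  predictor → (-0.004582, -0.385381)
  k2 = (-0.385381, 0.004078)
  → (-0.008313, -0.371921)
(x_1(0.58), x_2(0.58)) ≈ (-0.0083, -0.3719)

-0.0083, -0.3719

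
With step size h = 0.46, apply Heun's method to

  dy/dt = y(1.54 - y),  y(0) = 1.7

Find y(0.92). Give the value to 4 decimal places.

Heun: k1 = f(t_n, y_n); k2 = f(t_n + h, y_n + h·k1); y_{n+1} = y_n + (h/2)·(k1 + k2).
t=0.000000, y=1.700000:
  k1 = f(0.000000, 1.700000) = -0.272000
  k2 = f(0.460000, 1.574880) = -0.054932
  y ← 1.700000 + (0.46/2)·(-0.272000 + (-0.054932)) = 1.624806
t=0.460000, y=1.624806:
  k1 = f(0.460000, 1.624806) = -0.137793
  k2 = f(0.920000, 1.561421) = -0.033447
  y ← 1.624806 + (0.46/2)·(-0.137793 + (-0.033447)) = 1.585420
y(0.92) ≈ 1.5854

1.5854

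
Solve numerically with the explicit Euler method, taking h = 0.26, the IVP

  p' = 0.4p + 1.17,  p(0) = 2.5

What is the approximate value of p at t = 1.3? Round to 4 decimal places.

Euler: p_{n+1} = p_n + h·f(t_n, p_n).
t=0.000000, p=2.500000: f=2.170000 → p ← 2.500000 + 0.26·2.170000 = 3.064200
t=0.260000, p=3.064200: f=2.395680 → p ← 3.064200 + 0.26·2.395680 = 3.687077
t=0.520000, p=3.687077: f=2.644831 → p ← 3.687077 + 0.26·2.644831 = 4.374733
t=0.780000, p=4.374733: f=2.919893 → p ← 4.374733 + 0.26·2.919893 = 5.133905
t=1.040000, p=5.133905: f=3.223562 → p ← 5.133905 + 0.26·3.223562 = 5.972031
p(1.3) ≈ 5.9720

5.9720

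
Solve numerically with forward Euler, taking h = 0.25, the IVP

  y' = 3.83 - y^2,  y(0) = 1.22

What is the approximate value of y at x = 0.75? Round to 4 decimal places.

Euler: y_{n+1} = y_n + h·f(x_n, y_n).
x=0.000000, y=1.220000: f=2.341600 → y ← 1.220000 + 0.25·2.341600 = 1.805400
x=0.250000, y=1.805400: f=0.570531 → y ← 1.805400 + 0.25·0.570531 = 1.948033
x=0.500000, y=1.948033: f=0.035169 → y ← 1.948033 + 0.25·0.035169 = 1.956825
y(0.75) ≈ 1.9568

1.9568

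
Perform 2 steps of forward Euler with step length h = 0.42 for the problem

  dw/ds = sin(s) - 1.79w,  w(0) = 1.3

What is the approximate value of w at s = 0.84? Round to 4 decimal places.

Euler: w_{n+1} = w_n + h·f(s_n, w_n).
s=0.000000, w=1.300000: f=-2.327000 → w ← 1.300000 + 0.42·(-2.327000) = 0.322660
s=0.420000, w=0.322660: f=-0.169801 → w ← 0.322660 + 0.42·(-0.169801) = 0.251344
w(0.84) ≈ 0.2513

0.2513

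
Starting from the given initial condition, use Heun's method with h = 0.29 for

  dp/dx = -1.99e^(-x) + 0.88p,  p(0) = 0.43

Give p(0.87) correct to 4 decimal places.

-0.9211

Heun: k1 = f(x_n, p_n); k2 = f(x_n + h, p_n + h·k1); p_{n+1} = p_n + (h/2)·(k1 + k2).
x=0.000000, p=0.430000:
  k1 = f(0.000000, 0.430000) = -1.611600
  k2 = f(0.290000, -0.037364) = -1.521925
  p ← 0.430000 + (0.29/2)·(-1.611600 + (-1.521925)) = -0.024361
x=0.290000, p=-0.024361:
  k1 = f(0.290000, -0.024361) = -1.510482
  k2 = f(0.580000, -0.462401) = -1.521111
  p ← -0.024361 + (0.29/2)·(-1.510482 + (-1.521111)) = -0.463942
x=0.580000, p=-0.463942:
  k1 = f(0.580000, -0.463942) = -1.522467
  k2 = f(0.870000, -0.905457) = -1.630516
  p ← -0.463942 + (0.29/2)·(-1.522467 + (-1.630516)) = -0.921125
p(0.87) ≈ -0.9211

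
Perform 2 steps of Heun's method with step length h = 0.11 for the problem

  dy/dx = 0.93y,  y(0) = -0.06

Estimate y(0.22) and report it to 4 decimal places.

Heun: k1 = f(x_n, y_n); k2 = f(x_n + h, y_n + h·k1); y_{n+1} = y_n + (h/2)·(k1 + k2).
x=0.000000, y=-0.060000:
  k1 = f(0.000000, -0.060000) = -0.055800
  k2 = f(0.110000, -0.066138) = -0.061508
  y ← -0.060000 + (0.11/2)·(-0.055800 + (-0.061508)) = -0.066452
x=0.110000, y=-0.066452:
  k1 = f(0.110000, -0.066452) = -0.061800
  k2 = f(0.220000, -0.073250) = -0.068122
  y ← -0.066452 + (0.11/2)·(-0.061800 + (-0.068122)) = -0.073598
y(0.22) ≈ -0.0736

-0.0736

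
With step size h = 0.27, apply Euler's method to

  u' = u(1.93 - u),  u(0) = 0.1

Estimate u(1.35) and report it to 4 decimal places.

0.6471

Euler: u_{n+1} = u_n + h·f(x_n, u_n).
x=0.000000, u=0.100000: f=0.183000 → u ← 0.100000 + 0.27·0.183000 = 0.149410
x=0.270000, u=0.149410: f=0.266038 → u ← 0.149410 + 0.27·0.266038 = 0.221240
x=0.540000, u=0.221240: f=0.378046 → u ← 0.221240 + 0.27·0.378046 = 0.323313
x=0.810000, u=0.323313: f=0.519463 → u ← 0.323313 + 0.27·0.519463 = 0.463568
x=1.080000, u=0.463568: f=0.679791 → u ← 0.463568 + 0.27·0.679791 = 0.647111
u(1.35) ≈ 0.6471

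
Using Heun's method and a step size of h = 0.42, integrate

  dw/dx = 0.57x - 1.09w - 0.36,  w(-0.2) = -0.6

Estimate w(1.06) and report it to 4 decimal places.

Heun: k1 = f(x_n, w_n); k2 = f(x_n + h, w_n + h·k1); w_{n+1} = w_n + (h/2)·(k1 + k2).
x=-0.200000, w=-0.600000:
  k1 = f(-0.200000, -0.600000) = 0.180000
  k2 = f(0.220000, -0.524400) = 0.336996
  w ← -0.600000 + (0.42/2)·(0.180000 + 0.336996) = -0.491431
x=0.220000, w=-0.491431:
  k1 = f(0.220000, -0.491431) = 0.301060
  k2 = f(0.640000, -0.364986) = 0.402635
  w ← -0.491431 + (0.42/2)·(0.301060 + 0.402635) = -0.343655
x=0.640000, w=-0.343655:
  k1 = f(0.640000, -0.343655) = 0.379384
  k2 = f(1.060000, -0.184314) = 0.445102
  w ← -0.343655 + (0.42/2)·(0.379384 + 0.445102) = -0.170513
w(1.06) ≈ -0.1705

-0.1705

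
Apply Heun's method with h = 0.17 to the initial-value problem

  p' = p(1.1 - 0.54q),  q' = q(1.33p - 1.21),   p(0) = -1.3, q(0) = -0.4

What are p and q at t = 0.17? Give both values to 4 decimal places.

Heun on (p,q): k1 = f(t_n, state_n); k2 = f(t_n + h, state_n + h·k1); state_{n+1} = state_n + (h/2)·(k1 + k2).
0.000000: (-1.300000, -0.400000)
  k1 = (-1.710800, 1.175600)
  predictor → (-1.590836, -0.200148)
  k2 = (-1.921857, 0.665655)
  → (-1.608776, -0.243493)
(p(0.17), q(0.17)) ≈ (-1.6088, -0.2435)

-1.6088, -0.2435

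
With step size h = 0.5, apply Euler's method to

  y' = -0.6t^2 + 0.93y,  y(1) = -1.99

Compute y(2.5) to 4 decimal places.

Euler: y_{n+1} = y_n + h·f(t_n, y_n).
t=1.000000, y=-1.990000: f=-2.450700 → y ← -1.990000 + 0.5·(-2.450700) = -3.215350
t=1.500000, y=-3.215350: f=-4.340275 → y ← -3.215350 + 0.5·(-4.340275) = -5.385488
t=2.000000, y=-5.385488: f=-7.408504 → y ← -5.385488 + 0.5·(-7.408504) = -9.089740
y(2.5) ≈ -9.0897

-9.0897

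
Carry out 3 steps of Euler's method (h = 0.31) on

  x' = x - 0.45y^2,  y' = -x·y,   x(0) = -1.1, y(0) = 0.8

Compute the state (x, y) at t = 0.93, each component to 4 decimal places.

Euler on (x,y): x_{n+1} = x_n + h·x', y_{n+1} = y_n + h·y'.
0.000000: (-1.100000, 0.800000); f=(-1.388000, 0.880000) → (-1.530280, 1.072800)
0.310000: (-1.530280, 1.072800); f=(-2.048185, 1.641684) → (-2.165217, 1.581722)
0.620000: (-2.165217, 1.581722); f=(-3.291048, 3.424772) → (-3.185442, 2.643402)
(x(0.93), y(0.93)) ≈ (-3.1854, 2.6434)

-3.1854, 2.6434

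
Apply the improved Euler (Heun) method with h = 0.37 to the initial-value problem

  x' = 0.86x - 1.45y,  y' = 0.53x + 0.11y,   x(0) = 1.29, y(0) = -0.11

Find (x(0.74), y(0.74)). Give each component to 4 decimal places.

Heun on (x,y): k1 = f(t_n, state_n); k2 = f(t_n + h, state_n + h·k1); state_{n+1} = state_n + (h/2)·(k1 + k2).
0.000000: (1.290000, -0.110000)
  k1 = (1.268900, 0.671600)
  predictor → (1.759493, 0.138492)
  k2 = (1.312351, 0.947765)
  → (1.767531, 0.189583)
0.370000: (1.767531, 0.189583)
  k1 = (1.245182, 0.957646)
  predictor → (2.228249, 0.543912)
  k2 = (1.127622, 1.240802)
  → (2.206500, 0.596295)
(x(0.74), y(0.74)) ≈ (2.2065, 0.5963)

2.2065, 0.5963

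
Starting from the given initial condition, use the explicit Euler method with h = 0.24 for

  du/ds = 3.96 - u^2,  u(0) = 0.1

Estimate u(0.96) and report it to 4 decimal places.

1.9886

Euler: u_{n+1} = u_n + h·f(s_n, u_n).
s=0.000000, u=0.100000: f=3.950000 → u ← 0.100000 + 0.24·3.950000 = 1.048000
s=0.240000, u=1.048000: f=2.861696 → u ← 1.048000 + 0.24·2.861696 = 1.734807
s=0.480000, u=1.734807: f=0.950445 → u ← 1.734807 + 0.24·0.950445 = 1.962914
s=0.720000, u=1.962914: f=0.106970 → u ← 1.962914 + 0.24·0.106970 = 1.988586
u(0.96) ≈ 1.9886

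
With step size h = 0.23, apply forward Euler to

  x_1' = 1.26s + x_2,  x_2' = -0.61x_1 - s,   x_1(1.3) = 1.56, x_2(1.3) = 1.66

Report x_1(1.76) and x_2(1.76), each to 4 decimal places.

3.0246, 0.4649

Euler on (x_1,x_2): x_1_{n+1} = x_1_n + h·x_1', x_2_{n+1} = x_2_n + h·x_2'.
1.300000: (1.560000, 1.660000); f=(3.298000, -2.251600) → (2.318540, 1.142132)
1.530000: (2.318540, 1.142132); f=(3.069932, -2.944309) → (3.024624, 0.464941)
(x_1(1.76), x_2(1.76)) ≈ (3.0246, 0.4649)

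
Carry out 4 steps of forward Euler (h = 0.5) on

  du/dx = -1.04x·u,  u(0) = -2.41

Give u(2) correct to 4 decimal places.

-0.1883

Euler: u_{n+1} = u_n + h·f(x_n, u_n).
x=0.000000, u=-2.410000: f=0.000000 → u ← -2.410000 + 0.5·0.000000 = -2.410000
x=0.500000, u=-2.410000: f=1.253200 → u ← -2.410000 + 0.5·1.253200 = -1.783400
x=1.000000, u=-1.783400: f=1.854736 → u ← -1.783400 + 0.5·1.854736 = -0.856032
x=1.500000, u=-0.856032: f=1.335410 → u ← -0.856032 + 0.5·1.335410 = -0.188327
u(2) ≈ -0.1883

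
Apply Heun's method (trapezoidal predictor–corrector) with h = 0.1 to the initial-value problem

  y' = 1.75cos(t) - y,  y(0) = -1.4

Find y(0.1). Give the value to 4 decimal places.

Heun: k1 = f(t_n, y_n); k2 = f(t_n + h, y_n + h·k1); y_{n+1} = y_n + (h/2)·(k1 + k2).
t=0.000000, y=-1.400000:
  k1 = f(0.000000, -1.400000) = 3.150000
  k2 = f(0.100000, -1.085000) = 2.826257
  y ← -1.400000 + (0.1/2)·(3.150000 + 2.826257) = -1.101187
y(0.1) ≈ -1.1012

-1.1012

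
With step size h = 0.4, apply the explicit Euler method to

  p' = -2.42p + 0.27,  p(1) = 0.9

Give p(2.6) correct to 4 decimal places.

Euler: p_{n+1} = p_n + h·f(x_n, p_n).
x=1.000000, p=0.900000: f=-1.908000 → p ← 0.900000 + 0.4·(-1.908000) = 0.136800
x=1.400000, p=0.136800: f=-0.061056 → p ← 0.136800 + 0.4·(-0.061056) = 0.112378
x=1.800000, p=0.112378: f=-0.001954 → p ← 0.112378 + 0.4·(-0.001954) = 0.111596
x=2.200000, p=0.111596: f=-0.000063 → p ← 0.111596 + 0.4·(-0.000063) = 0.111571
p(2.6) ≈ 0.1116

0.1116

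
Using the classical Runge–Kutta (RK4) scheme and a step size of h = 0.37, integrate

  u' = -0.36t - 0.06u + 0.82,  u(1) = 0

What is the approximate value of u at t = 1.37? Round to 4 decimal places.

RK4: k1 = f(t_n, u_n); k2 = f(t_n + h/2, u_n + (h/2)·k1); k3 = f(t_n + h/2, u_n + (h/2)·k2); k4 = f(t_n + h, u_n + h·k3); u_{n+1} = u_n + (h/6)·(k1 + 2k2 + 2k3 + k4).
t=1.000000, u=0.000000:
  k1 = f(1.000000, 0.000000) = 0.460000
  k2 = f(1.185000, 0.085100) = 0.388294
  k3 = f(1.185000, 0.071834) = 0.389090
  k4 = f(1.370000, 0.143963) = 0.318162
  u ← 0.000000 + (0.37/6)·(k1 + 2k2 + 2k3 + k4) = 0.143864
u(1.37) ≈ 0.1439

0.1439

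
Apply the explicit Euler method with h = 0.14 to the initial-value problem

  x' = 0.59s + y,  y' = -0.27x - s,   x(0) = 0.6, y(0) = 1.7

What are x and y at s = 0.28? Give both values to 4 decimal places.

Euler on (x,y): x_{n+1} = x_n + h·x', y_{n+1} = y_n + h·y'.
0.000000: (0.600000, 1.700000); f=(1.700000, -0.162000) → (0.838000, 1.677320)
0.140000: (0.838000, 1.677320); f=(1.759920, -0.366260) → (1.084389, 1.626044)
(x(0.28), y(0.28)) ≈ (1.0844, 1.6260)

1.0844, 1.6260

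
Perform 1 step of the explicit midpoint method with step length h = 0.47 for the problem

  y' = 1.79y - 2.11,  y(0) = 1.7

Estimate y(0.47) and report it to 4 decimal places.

Midpoint: k1 = f(x_n, y_n); k2 = f(x_n + h/2, y_n + (h/2)·k1); y_{n+1} = y_n + h·k2.
x=0.000000, y=1.700000:
  k1 = f(0.000000, 1.700000) = 0.933000
  k2 = f(0.235000, 1.919255) = 1.325466
  y ← 1.700000 + 0.47·1.325466 = 2.322969
y(0.47) ≈ 2.3230

2.3230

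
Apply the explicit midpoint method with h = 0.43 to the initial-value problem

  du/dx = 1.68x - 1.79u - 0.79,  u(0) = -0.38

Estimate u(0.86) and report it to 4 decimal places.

0.0038

Midpoint: k1 = f(x_n, u_n); k2 = f(x_n + h/2, u_n + (h/2)·k1); u_{n+1} = u_n + h·k2.
x=0.000000, u=-0.380000:
  k1 = f(0.000000, -0.380000) = -0.109800
  k2 = f(0.215000, -0.403607) = 0.293657
  u ← -0.380000 + 0.43·0.293657 = -0.253728
x=0.430000, u=-0.253728:
  k1 = f(0.430000, -0.253728) = 0.386573
  k2 = f(0.645000, -0.170615) = 0.599000
  u ← -0.253728 + 0.43·0.599000 = 0.003842
u(0.86) ≈ 0.0038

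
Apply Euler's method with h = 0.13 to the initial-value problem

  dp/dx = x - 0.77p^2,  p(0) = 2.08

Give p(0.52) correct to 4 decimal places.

1.1308

Euler: p_{n+1} = p_n + h·f(x_n, p_n).
x=0.000000, p=2.080000: f=-3.331328 → p ← 2.080000 + 0.13·(-3.331328) = 1.646927
x=0.130000, p=1.646927: f=-1.958525 → p ← 1.646927 + 0.13·(-1.958525) = 1.392319
x=0.260000, p=1.392319: f=-1.232686 → p ← 1.392319 + 0.13·(-1.232686) = 1.232070
x=0.390000, p=1.232070: f=-0.778857 → p ← 1.232070 + 0.13·(-0.778857) = 1.130819
p(0.52) ≈ 1.1308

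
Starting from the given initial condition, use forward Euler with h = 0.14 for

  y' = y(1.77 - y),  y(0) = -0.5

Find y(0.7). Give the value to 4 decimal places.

Euler: y_{n+1} = y_n + h·f(x_n, y_n).
x=0.000000, y=-0.500000: f=-1.135000 → y ← -0.500000 + 0.14·(-1.135000) = -0.658900
x=0.140000, y=-0.658900: f=-1.600402 → y ← -0.658900 + 0.14·(-1.600402) = -0.882956
x=0.280000, y=-0.882956: f=-2.342445 → y ← -0.882956 + 0.14·(-2.342445) = -1.210899
x=0.420000, y=-1.210899: f=-3.609566 → y ← -1.210899 + 0.14·(-3.609566) = -1.716238
x=0.560000, y=-1.716238: f=-5.983213 → y ← -1.716238 + 0.14·(-5.983213) = -2.553888
y(0.7) ≈ -2.5539

-2.5539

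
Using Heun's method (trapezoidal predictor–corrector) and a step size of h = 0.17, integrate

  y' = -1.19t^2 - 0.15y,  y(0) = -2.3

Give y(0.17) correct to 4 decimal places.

Heun: k1 = f(t_n, y_n); k2 = f(t_n + h, y_n + h·k1); y_{n+1} = y_n + (h/2)·(k1 + k2).
t=0.000000, y=-2.300000:
  k1 = f(0.000000, -2.300000) = 0.345000
  k2 = f(0.170000, -2.241350) = 0.301811
  y ← -2.300000 + (0.17/2)·(0.345000 + 0.301811) = -2.245021
y(0.17) ≈ -2.2450

-2.2450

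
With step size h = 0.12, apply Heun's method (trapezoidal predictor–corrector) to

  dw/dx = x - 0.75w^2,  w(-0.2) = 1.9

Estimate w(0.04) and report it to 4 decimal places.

Heun: k1 = f(x_n, w_n); k2 = f(x_n + h, w_n + h·k1); w_{n+1} = w_n + (h/2)·(k1 + k2).
x=-0.200000, w=1.900000:
  k1 = f(-0.200000, 1.900000) = -2.907500
  k2 = f(-0.080000, 1.551100) = -1.884433
  w ← 1.900000 + (0.12/2)·(-2.907500 + (-1.884433)) = 1.612484
x=-0.080000, w=1.612484:
  k1 = f(-0.080000, 1.612484) = -2.030078
  k2 = f(0.040000, 1.368875) = -1.365363
  w ← 1.612484 + (0.12/2)·(-2.030078 + (-1.365363)) = 1.408757
w(0.04) ≈ 1.4088

1.4088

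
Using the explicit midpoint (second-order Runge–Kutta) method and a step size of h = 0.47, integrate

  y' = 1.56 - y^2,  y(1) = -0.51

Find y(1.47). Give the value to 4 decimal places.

0.2035

Midpoint: k1 = f(x_n, y_n); k2 = f(x_n + h/2, y_n + (h/2)·k1); y_{n+1} = y_n + h·k2.
x=1.000000, y=-0.510000:
  k1 = f(1.000000, -0.510000) = 1.299900
  k2 = f(1.235000, -0.204524) = 1.518170
  y ← -0.510000 + 0.47·1.518170 = 0.203540
y(1.47) ≈ 0.2035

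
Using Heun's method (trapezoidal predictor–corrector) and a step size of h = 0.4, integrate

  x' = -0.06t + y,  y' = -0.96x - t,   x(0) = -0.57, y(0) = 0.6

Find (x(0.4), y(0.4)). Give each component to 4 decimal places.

Heun on (x,y): k1 = f(t_n, state_n); k2 = f(t_n + h, state_n + h·k1); state_{n+1} = state_n + (h/2)·(k1 + k2).
0.000000: (-0.570000, 0.600000)
  k1 = (0.600000, 0.547200)
  predictor → (-0.330000, 0.818880)
  k2 = (0.794880, -0.083200)
  → (-0.291024, 0.692800)
(x(0.4), y(0.4)) ≈ (-0.2910, 0.6928)

-0.2910, 0.6928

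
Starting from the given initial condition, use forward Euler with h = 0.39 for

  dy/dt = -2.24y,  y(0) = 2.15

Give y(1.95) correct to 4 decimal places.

Euler: y_{n+1} = y_n + h·f(t_n, y_n).
t=0.000000, y=2.150000: f=-4.816000 → y ← 2.150000 + 0.39·(-4.816000) = 0.271760
t=0.390000, y=0.271760: f=-0.608742 → y ← 0.271760 + 0.39·(-0.608742) = 0.034350
t=0.780000, y=0.034350: f=-0.076945 → y ← 0.034350 + 0.39·(-0.076945) = 0.004342
t=1.170000, y=0.004342: f=-0.009726 → y ← 0.004342 + 0.39·(-0.009726) = 0.000549
t=1.560000, y=0.000549: f=-0.001229 → y ← 0.000549 + 0.39·(-0.001229) = 0.000069
y(1.95) ≈ 0.0001

0.0001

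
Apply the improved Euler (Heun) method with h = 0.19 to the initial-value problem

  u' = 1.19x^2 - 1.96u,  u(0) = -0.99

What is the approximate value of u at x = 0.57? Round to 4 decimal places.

Heun: k1 = f(x_n, u_n); k2 = f(x_n + h, u_n + h·k1); u_{n+1} = u_n + (h/2)·(k1 + k2).
x=0.000000, u=-0.990000:
  k1 = f(0.000000, -0.990000) = 1.940400
  k2 = f(0.190000, -0.621324) = 1.260754
  u ← -0.990000 + (0.19/2)·(1.940400 + 1.260754) = -0.685890
x=0.190000, u=-0.685890:
  k1 = f(0.190000, -0.685890) = 1.387304
  k2 = f(0.380000, -0.422303) = 0.999549
  u ← -0.685890 + (0.19/2)·(1.387304 + 0.999549) = -0.459139
x=0.380000, u=-0.459139:
  k1 = f(0.380000, -0.459139) = 1.071749
  k2 = f(0.570000, -0.255507) = 0.887425
  u ← -0.459139 + (0.19/2)·(1.071749 + 0.887425) = -0.273018
u(0.57) ≈ -0.2730

-0.2730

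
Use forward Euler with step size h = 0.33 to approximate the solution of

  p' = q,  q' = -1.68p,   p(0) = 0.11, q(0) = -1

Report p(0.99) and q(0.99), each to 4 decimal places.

Euler on (p,q): p_{n+1} = p_n + h·p', q_{n+1} = q_n + h·q'.
0.000000: (0.110000, -1.000000); f=(-1.000000, -0.184800) → (-0.220000, -1.060984)
0.330000: (-0.220000, -1.060984); f=(-1.060984, 0.369600) → (-0.570125, -0.939016)
0.660000: (-0.570125, -0.939016); f=(-0.939016, 0.957810) → (-0.880000, -0.622939)
(p(0.99), q(0.99)) ≈ (-0.8800, -0.6229)

-0.8800, -0.6229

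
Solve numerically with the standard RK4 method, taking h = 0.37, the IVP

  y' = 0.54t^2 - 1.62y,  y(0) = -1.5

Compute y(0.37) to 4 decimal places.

RK4: k1 = f(t_n, y_n); k2 = f(t_n + h/2, y_n + (h/2)·k1); k3 = f(t_n + h/2, y_n + (h/2)·k2); k4 = f(t_n + h, y_n + h·k3); y_{n+1} = y_n + (h/6)·(k1 + 2k2 + 2k3 + k4).
t=0.000000, y=-1.500000:
  k1 = f(0.000000, -1.500000) = 2.430000
  k2 = f(0.185000, -1.050450) = 1.720211
  k3 = f(0.185000, -1.181761) = 1.932934
  k4 = f(0.370000, -0.784814) = 1.345325
  y ← -1.500000 + (0.37/6)·(k1 + 2k2 + 2k3 + k4) = -0.816634
y(0.37) ≈ -0.8166

-0.8166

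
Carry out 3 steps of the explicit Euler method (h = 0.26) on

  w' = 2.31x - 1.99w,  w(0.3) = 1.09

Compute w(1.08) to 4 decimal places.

0.8193

Euler: w_{n+1} = w_n + h·f(x_n, w_n).
x=0.300000, w=1.090000: f=-1.476100 → w ← 1.090000 + 0.26·(-1.476100) = 0.706214
x=0.560000, w=0.706214: f=-0.111766 → w ← 0.706214 + 0.26·(-0.111766) = 0.677155
x=0.820000, w=0.677155: f=0.546662 → w ← 0.677155 + 0.26·0.546662 = 0.819287
w(1.08) ≈ 0.8193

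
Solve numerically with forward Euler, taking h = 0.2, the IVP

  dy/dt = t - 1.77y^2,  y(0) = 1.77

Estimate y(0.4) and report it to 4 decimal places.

0.5463

Euler: y_{n+1} = y_n + h·f(t_n, y_n).
t=0.000000, y=1.770000: f=-5.545233 → y ← 1.770000 + 0.2·(-5.545233) = 0.660953
t=0.200000, y=0.660953: f=-0.573241 → y ← 0.660953 + 0.2·(-0.573241) = 0.546305
y(0.4) ≈ 0.5463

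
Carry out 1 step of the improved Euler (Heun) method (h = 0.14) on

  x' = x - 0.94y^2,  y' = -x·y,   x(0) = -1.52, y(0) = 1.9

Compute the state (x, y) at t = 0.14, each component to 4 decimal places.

Heun on (x,y): k1 = f(t_n, state_n); k2 = f(t_n + h, state_n + h·k1); state_{n+1} = state_n + (h/2)·(k1 + k2).
0.000000: (-1.520000, 1.900000)
  k1 = (-4.913400, 2.888000)
  predictor → (-2.207876, 2.304320)
  k2 = (-7.199173, 5.087653)
  → (-2.367880, 2.458296)
(x(0.14), y(0.14)) ≈ (-2.3679, 2.4583)

-2.3679, 2.4583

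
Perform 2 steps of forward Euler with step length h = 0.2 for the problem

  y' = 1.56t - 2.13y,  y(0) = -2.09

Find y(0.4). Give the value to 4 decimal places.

Euler: y_{n+1} = y_n + h·f(t_n, y_n).
t=0.000000, y=-2.090000: f=4.451700 → y ← -2.090000 + 0.2·4.451700 = -1.199660
t=0.200000, y=-1.199660: f=2.867276 → y ← -1.199660 + 0.2·2.867276 = -0.626205
y(0.4) ≈ -0.6262

-0.6262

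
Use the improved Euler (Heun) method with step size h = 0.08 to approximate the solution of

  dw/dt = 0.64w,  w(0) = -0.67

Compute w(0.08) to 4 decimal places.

Heun: k1 = f(t_n, w_n); k2 = f(t_n + h, w_n + h·k1); w_{n+1} = w_n + (h/2)·(k1 + k2).
t=0.000000, w=-0.670000:
  k1 = f(0.000000, -0.670000) = -0.428800
  k2 = f(0.080000, -0.704304) = -0.450755
  w ← -0.670000 + (0.08/2)·(-0.428800 + (-0.450755)) = -0.705182
w(0.08) ≈ -0.7052

-0.7052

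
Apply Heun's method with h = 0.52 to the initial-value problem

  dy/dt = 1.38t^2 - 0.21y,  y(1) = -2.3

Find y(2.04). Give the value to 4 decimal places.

Heun: k1 = f(t_n, y_n); k2 = f(t_n + h, y_n + h·k1); y_{n+1} = y_n + (h/2)·(k1 + k2).
t=1.000000, y=-2.300000:
  k1 = f(1.000000, -2.300000) = 1.863000
  k2 = f(1.520000, -1.331240) = 3.467912
  y ← -2.300000 + (0.52/2)·(1.863000 + 3.467912) = -0.913963
t=1.520000, y=-0.913963:
  k1 = f(1.520000, -0.913963) = 3.380284
  k2 = f(2.040000, 0.843785) = 5.565813
  y ← -0.913963 + (0.52/2)·(3.380284 + 5.565813) = 1.412023
y(2.04) ≈ 1.4120

1.4120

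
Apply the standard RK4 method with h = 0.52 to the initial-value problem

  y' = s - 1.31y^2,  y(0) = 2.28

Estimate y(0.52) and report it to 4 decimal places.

RK4: k1 = f(s_n, y_n); k2 = f(s_n + h/2, y_n + (h/2)·k1); k3 = f(s_n + h/2, y_n + (h/2)·k2); k4 = f(s_n + h, y_n + h·k3); y_{n+1} = y_n + (h/6)·(k1 + 2k2 + 2k3 + k4).
s=0.000000, y=2.280000:
  k1 = f(0.000000, 2.280000) = -6.809904
  k2 = f(0.260000, 0.509425) = -0.079963
  k3 = f(0.260000, 2.259210) = -6.426277
  k4 = f(0.520000, -1.061664) = -0.956541
  y ← 2.280000 + (0.52/6)·(k1 + 2k2 + 2k3 + k4) = 0.479160
y(0.52) ≈ 0.4792

0.4792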